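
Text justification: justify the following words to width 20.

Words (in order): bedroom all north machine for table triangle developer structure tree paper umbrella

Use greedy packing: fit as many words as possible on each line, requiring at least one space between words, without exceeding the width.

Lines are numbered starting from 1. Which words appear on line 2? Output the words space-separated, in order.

Line 1: ['bedroom', 'all', 'north'] (min_width=17, slack=3)
Line 2: ['machine', 'for', 'table'] (min_width=17, slack=3)
Line 3: ['triangle', 'developer'] (min_width=18, slack=2)
Line 4: ['structure', 'tree', 'paper'] (min_width=20, slack=0)
Line 5: ['umbrella'] (min_width=8, slack=12)

Answer: machine for table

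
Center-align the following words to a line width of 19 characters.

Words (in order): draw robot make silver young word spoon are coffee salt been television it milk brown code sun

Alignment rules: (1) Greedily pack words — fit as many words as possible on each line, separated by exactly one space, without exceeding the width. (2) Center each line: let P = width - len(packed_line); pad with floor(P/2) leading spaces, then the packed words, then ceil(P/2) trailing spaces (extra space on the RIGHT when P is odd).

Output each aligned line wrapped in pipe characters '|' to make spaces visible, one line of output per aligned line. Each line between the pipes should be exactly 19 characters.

Line 1: ['draw', 'robot', 'make'] (min_width=15, slack=4)
Line 2: ['silver', 'young', 'word'] (min_width=17, slack=2)
Line 3: ['spoon', 'are', 'coffee'] (min_width=16, slack=3)
Line 4: ['salt', 'been'] (min_width=9, slack=10)
Line 5: ['television', 'it', 'milk'] (min_width=18, slack=1)
Line 6: ['brown', 'code', 'sun'] (min_width=14, slack=5)

Answer: |  draw robot make  |
| silver young word |
| spoon are coffee  |
|     salt been     |
|television it milk |
|  brown code sun   |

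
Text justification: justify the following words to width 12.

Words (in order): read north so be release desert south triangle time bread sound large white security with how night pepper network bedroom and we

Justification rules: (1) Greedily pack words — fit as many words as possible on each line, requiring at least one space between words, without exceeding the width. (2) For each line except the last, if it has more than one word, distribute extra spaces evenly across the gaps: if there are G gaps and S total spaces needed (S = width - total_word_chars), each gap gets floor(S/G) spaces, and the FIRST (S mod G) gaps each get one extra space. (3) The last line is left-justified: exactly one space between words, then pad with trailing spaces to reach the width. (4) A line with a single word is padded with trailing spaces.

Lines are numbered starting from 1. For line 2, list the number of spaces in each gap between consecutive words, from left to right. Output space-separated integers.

Answer: 8

Derivation:
Line 1: ['read', 'north'] (min_width=10, slack=2)
Line 2: ['so', 'be'] (min_width=5, slack=7)
Line 3: ['release'] (min_width=7, slack=5)
Line 4: ['desert', 'south'] (min_width=12, slack=0)
Line 5: ['triangle'] (min_width=8, slack=4)
Line 6: ['time', 'bread'] (min_width=10, slack=2)
Line 7: ['sound', 'large'] (min_width=11, slack=1)
Line 8: ['white'] (min_width=5, slack=7)
Line 9: ['security'] (min_width=8, slack=4)
Line 10: ['with', 'how'] (min_width=8, slack=4)
Line 11: ['night', 'pepper'] (min_width=12, slack=0)
Line 12: ['network'] (min_width=7, slack=5)
Line 13: ['bedroom', 'and'] (min_width=11, slack=1)
Line 14: ['we'] (min_width=2, slack=10)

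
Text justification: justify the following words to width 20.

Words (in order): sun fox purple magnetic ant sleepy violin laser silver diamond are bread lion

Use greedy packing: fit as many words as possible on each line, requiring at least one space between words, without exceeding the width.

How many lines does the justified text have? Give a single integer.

Answer: 5

Derivation:
Line 1: ['sun', 'fox', 'purple'] (min_width=14, slack=6)
Line 2: ['magnetic', 'ant', 'sleepy'] (min_width=19, slack=1)
Line 3: ['violin', 'laser', 'silver'] (min_width=19, slack=1)
Line 4: ['diamond', 'are', 'bread'] (min_width=17, slack=3)
Line 5: ['lion'] (min_width=4, slack=16)
Total lines: 5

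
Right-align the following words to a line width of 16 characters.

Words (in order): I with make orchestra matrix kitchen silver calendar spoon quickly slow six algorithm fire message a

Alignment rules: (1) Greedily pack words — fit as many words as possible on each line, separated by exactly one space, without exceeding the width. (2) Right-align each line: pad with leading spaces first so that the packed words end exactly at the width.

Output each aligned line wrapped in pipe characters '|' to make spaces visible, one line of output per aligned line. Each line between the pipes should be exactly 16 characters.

Line 1: ['I', 'with', 'make'] (min_width=11, slack=5)
Line 2: ['orchestra', 'matrix'] (min_width=16, slack=0)
Line 3: ['kitchen', 'silver'] (min_width=14, slack=2)
Line 4: ['calendar', 'spoon'] (min_width=14, slack=2)
Line 5: ['quickly', 'slow', 'six'] (min_width=16, slack=0)
Line 6: ['algorithm', 'fire'] (min_width=14, slack=2)
Line 7: ['message', 'a'] (min_width=9, slack=7)

Answer: |     I with make|
|orchestra matrix|
|  kitchen silver|
|  calendar spoon|
|quickly slow six|
|  algorithm fire|
|       message a|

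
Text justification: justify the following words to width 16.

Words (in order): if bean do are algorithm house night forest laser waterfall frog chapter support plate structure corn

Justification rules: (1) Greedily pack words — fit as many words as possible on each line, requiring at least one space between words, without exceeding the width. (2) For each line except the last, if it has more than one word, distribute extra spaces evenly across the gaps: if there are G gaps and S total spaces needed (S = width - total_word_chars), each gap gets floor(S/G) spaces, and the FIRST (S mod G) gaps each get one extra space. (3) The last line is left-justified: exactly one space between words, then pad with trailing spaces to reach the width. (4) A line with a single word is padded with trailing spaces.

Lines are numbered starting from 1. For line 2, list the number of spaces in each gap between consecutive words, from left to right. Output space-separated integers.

Line 1: ['if', 'bean', 'do', 'are'] (min_width=14, slack=2)
Line 2: ['algorithm', 'house'] (min_width=15, slack=1)
Line 3: ['night', 'forest'] (min_width=12, slack=4)
Line 4: ['laser', 'waterfall'] (min_width=15, slack=1)
Line 5: ['frog', 'chapter'] (min_width=12, slack=4)
Line 6: ['support', 'plate'] (min_width=13, slack=3)
Line 7: ['structure', 'corn'] (min_width=14, slack=2)

Answer: 2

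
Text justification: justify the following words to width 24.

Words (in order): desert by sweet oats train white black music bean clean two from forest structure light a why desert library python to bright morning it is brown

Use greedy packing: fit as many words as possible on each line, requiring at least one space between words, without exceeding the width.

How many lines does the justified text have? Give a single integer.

Answer: 7

Derivation:
Line 1: ['desert', 'by', 'sweet', 'oats'] (min_width=20, slack=4)
Line 2: ['train', 'white', 'black', 'music'] (min_width=23, slack=1)
Line 3: ['bean', 'clean', 'two', 'from'] (min_width=19, slack=5)
Line 4: ['forest', 'structure', 'light', 'a'] (min_width=24, slack=0)
Line 5: ['why', 'desert', 'library'] (min_width=18, slack=6)
Line 6: ['python', 'to', 'bright', 'morning'] (min_width=24, slack=0)
Line 7: ['it', 'is', 'brown'] (min_width=11, slack=13)
Total lines: 7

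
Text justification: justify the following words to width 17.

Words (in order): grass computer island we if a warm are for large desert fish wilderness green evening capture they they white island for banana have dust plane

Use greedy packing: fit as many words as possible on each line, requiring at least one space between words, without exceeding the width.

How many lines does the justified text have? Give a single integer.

Answer: 9

Derivation:
Line 1: ['grass', 'computer'] (min_width=14, slack=3)
Line 2: ['island', 'we', 'if', 'a'] (min_width=14, slack=3)
Line 3: ['warm', 'are', 'for'] (min_width=12, slack=5)
Line 4: ['large', 'desert', 'fish'] (min_width=17, slack=0)
Line 5: ['wilderness', 'green'] (min_width=16, slack=1)
Line 6: ['evening', 'capture'] (min_width=15, slack=2)
Line 7: ['they', 'they', 'white'] (min_width=15, slack=2)
Line 8: ['island', 'for', 'banana'] (min_width=17, slack=0)
Line 9: ['have', 'dust', 'plane'] (min_width=15, slack=2)
Total lines: 9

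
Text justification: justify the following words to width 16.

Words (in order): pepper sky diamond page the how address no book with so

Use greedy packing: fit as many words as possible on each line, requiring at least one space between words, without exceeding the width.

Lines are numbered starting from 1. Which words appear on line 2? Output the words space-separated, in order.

Answer: diamond page the

Derivation:
Line 1: ['pepper', 'sky'] (min_width=10, slack=6)
Line 2: ['diamond', 'page', 'the'] (min_width=16, slack=0)
Line 3: ['how', 'address', 'no'] (min_width=14, slack=2)
Line 4: ['book', 'with', 'so'] (min_width=12, slack=4)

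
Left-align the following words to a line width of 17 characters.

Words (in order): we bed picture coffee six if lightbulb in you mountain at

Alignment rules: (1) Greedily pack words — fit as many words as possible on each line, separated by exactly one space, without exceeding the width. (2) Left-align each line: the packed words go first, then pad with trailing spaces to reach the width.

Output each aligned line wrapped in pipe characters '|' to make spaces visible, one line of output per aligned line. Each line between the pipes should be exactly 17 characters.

Line 1: ['we', 'bed', 'picture'] (min_width=14, slack=3)
Line 2: ['coffee', 'six', 'if'] (min_width=13, slack=4)
Line 3: ['lightbulb', 'in', 'you'] (min_width=16, slack=1)
Line 4: ['mountain', 'at'] (min_width=11, slack=6)

Answer: |we bed picture   |
|coffee six if    |
|lightbulb in you |
|mountain at      |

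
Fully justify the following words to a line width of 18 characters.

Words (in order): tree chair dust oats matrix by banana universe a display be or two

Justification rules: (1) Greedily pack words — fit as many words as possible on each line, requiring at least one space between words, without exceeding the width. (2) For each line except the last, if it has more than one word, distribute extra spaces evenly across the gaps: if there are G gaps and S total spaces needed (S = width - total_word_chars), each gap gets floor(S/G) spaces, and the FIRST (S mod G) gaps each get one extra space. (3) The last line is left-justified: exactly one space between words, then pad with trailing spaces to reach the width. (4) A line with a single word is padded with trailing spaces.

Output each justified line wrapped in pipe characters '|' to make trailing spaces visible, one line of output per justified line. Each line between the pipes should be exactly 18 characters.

Answer: |tree   chair  dust|
|oats   matrix   by|
|banana  universe a|
|display be or two |

Derivation:
Line 1: ['tree', 'chair', 'dust'] (min_width=15, slack=3)
Line 2: ['oats', 'matrix', 'by'] (min_width=14, slack=4)
Line 3: ['banana', 'universe', 'a'] (min_width=17, slack=1)
Line 4: ['display', 'be', 'or', 'two'] (min_width=17, slack=1)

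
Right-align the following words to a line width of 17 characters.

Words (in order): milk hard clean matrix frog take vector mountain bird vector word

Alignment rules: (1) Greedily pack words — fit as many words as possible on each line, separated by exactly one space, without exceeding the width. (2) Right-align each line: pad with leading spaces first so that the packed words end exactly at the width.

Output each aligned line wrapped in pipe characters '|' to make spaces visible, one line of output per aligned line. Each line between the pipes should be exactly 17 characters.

Line 1: ['milk', 'hard', 'clean'] (min_width=15, slack=2)
Line 2: ['matrix', 'frog', 'take'] (min_width=16, slack=1)
Line 3: ['vector', 'mountain'] (min_width=15, slack=2)
Line 4: ['bird', 'vector', 'word'] (min_width=16, slack=1)

Answer: |  milk hard clean|
| matrix frog take|
|  vector mountain|
| bird vector word|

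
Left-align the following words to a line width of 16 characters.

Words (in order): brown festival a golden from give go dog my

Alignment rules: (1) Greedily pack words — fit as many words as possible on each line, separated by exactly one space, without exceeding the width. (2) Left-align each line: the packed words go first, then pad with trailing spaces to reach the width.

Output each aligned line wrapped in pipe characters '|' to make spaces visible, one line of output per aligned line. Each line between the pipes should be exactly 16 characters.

Answer: |brown festival a|
|golden from give|
|go dog my       |

Derivation:
Line 1: ['brown', 'festival', 'a'] (min_width=16, slack=0)
Line 2: ['golden', 'from', 'give'] (min_width=16, slack=0)
Line 3: ['go', 'dog', 'my'] (min_width=9, slack=7)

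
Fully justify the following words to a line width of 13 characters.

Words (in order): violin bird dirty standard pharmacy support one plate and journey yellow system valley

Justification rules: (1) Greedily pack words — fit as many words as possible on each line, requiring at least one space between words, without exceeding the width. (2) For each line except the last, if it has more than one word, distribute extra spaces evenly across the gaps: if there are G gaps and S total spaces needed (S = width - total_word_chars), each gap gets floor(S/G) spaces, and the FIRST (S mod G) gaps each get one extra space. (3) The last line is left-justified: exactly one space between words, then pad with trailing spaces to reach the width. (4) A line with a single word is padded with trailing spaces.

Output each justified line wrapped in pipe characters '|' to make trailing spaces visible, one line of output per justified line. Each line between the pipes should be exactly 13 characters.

Answer: |violin   bird|
|dirty        |
|standard     |
|pharmacy     |
|support   one|
|plate     and|
|journey      |
|yellow system|
|valley       |

Derivation:
Line 1: ['violin', 'bird'] (min_width=11, slack=2)
Line 2: ['dirty'] (min_width=5, slack=8)
Line 3: ['standard'] (min_width=8, slack=5)
Line 4: ['pharmacy'] (min_width=8, slack=5)
Line 5: ['support', 'one'] (min_width=11, slack=2)
Line 6: ['plate', 'and'] (min_width=9, slack=4)
Line 7: ['journey'] (min_width=7, slack=6)
Line 8: ['yellow', 'system'] (min_width=13, slack=0)
Line 9: ['valley'] (min_width=6, slack=7)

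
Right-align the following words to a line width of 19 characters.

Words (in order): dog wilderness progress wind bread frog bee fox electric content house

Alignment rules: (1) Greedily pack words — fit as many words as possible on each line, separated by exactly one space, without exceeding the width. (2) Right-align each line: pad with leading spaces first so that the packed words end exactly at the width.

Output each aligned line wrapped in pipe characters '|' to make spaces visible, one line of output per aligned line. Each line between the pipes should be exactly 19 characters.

Answer: |     dog wilderness|
|progress wind bread|
|       frog bee fox|
|   electric content|
|              house|

Derivation:
Line 1: ['dog', 'wilderness'] (min_width=14, slack=5)
Line 2: ['progress', 'wind', 'bread'] (min_width=19, slack=0)
Line 3: ['frog', 'bee', 'fox'] (min_width=12, slack=7)
Line 4: ['electric', 'content'] (min_width=16, slack=3)
Line 5: ['house'] (min_width=5, slack=14)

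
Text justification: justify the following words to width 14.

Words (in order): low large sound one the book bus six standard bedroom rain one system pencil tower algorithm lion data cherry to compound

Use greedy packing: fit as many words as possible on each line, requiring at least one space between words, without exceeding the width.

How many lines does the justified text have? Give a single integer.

Answer: 10

Derivation:
Line 1: ['low', 'large'] (min_width=9, slack=5)
Line 2: ['sound', 'one', 'the'] (min_width=13, slack=1)
Line 3: ['book', 'bus', 'six'] (min_width=12, slack=2)
Line 4: ['standard'] (min_width=8, slack=6)
Line 5: ['bedroom', 'rain'] (min_width=12, slack=2)
Line 6: ['one', 'system'] (min_width=10, slack=4)
Line 7: ['pencil', 'tower'] (min_width=12, slack=2)
Line 8: ['algorithm', 'lion'] (min_width=14, slack=0)
Line 9: ['data', 'cherry', 'to'] (min_width=14, slack=0)
Line 10: ['compound'] (min_width=8, slack=6)
Total lines: 10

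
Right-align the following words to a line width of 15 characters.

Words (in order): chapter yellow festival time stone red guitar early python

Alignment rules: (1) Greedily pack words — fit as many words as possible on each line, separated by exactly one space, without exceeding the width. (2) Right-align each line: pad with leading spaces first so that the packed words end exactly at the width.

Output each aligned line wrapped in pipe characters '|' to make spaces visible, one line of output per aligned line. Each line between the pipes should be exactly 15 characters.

Line 1: ['chapter', 'yellow'] (min_width=14, slack=1)
Line 2: ['festival', 'time'] (min_width=13, slack=2)
Line 3: ['stone', 'red'] (min_width=9, slack=6)
Line 4: ['guitar', 'early'] (min_width=12, slack=3)
Line 5: ['python'] (min_width=6, slack=9)

Answer: | chapter yellow|
|  festival time|
|      stone red|
|   guitar early|
|         python|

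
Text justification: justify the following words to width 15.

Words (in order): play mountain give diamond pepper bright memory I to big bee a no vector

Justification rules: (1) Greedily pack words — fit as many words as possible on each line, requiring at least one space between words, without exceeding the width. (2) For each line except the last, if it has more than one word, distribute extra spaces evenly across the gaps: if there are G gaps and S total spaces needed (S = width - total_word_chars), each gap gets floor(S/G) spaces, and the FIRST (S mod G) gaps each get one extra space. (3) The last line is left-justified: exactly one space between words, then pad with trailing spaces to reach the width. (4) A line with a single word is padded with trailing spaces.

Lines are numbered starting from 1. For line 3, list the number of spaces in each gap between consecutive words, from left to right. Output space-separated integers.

Answer: 3

Derivation:
Line 1: ['play', 'mountain'] (min_width=13, slack=2)
Line 2: ['give', 'diamond'] (min_width=12, slack=3)
Line 3: ['pepper', 'bright'] (min_width=13, slack=2)
Line 4: ['memory', 'I', 'to', 'big'] (min_width=15, slack=0)
Line 5: ['bee', 'a', 'no', 'vector'] (min_width=15, slack=0)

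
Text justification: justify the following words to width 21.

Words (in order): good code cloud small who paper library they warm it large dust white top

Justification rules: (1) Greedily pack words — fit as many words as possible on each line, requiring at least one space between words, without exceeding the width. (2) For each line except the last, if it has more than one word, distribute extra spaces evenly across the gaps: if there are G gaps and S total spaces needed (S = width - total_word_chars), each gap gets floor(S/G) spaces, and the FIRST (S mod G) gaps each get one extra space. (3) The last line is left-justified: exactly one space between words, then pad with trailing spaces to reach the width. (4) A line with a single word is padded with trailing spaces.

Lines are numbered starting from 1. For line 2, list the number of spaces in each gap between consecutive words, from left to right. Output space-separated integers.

Line 1: ['good', 'code', 'cloud', 'small'] (min_width=21, slack=0)
Line 2: ['who', 'paper', 'library'] (min_width=17, slack=4)
Line 3: ['they', 'warm', 'it', 'large'] (min_width=18, slack=3)
Line 4: ['dust', 'white', 'top'] (min_width=14, slack=7)

Answer: 3 3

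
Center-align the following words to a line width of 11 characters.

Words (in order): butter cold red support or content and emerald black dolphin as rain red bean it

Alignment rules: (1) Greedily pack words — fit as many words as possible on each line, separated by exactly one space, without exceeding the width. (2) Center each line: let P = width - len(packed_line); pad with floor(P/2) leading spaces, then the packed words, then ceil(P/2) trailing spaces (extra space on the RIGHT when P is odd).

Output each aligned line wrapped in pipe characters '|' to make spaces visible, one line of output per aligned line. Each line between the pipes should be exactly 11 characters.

Line 1: ['butter', 'cold'] (min_width=11, slack=0)
Line 2: ['red', 'support'] (min_width=11, slack=0)
Line 3: ['or', 'content'] (min_width=10, slack=1)
Line 4: ['and', 'emerald'] (min_width=11, slack=0)
Line 5: ['black'] (min_width=5, slack=6)
Line 6: ['dolphin', 'as'] (min_width=10, slack=1)
Line 7: ['rain', 'red'] (min_width=8, slack=3)
Line 8: ['bean', 'it'] (min_width=7, slack=4)

Answer: |butter cold|
|red support|
|or content |
|and emerald|
|   black   |
|dolphin as |
| rain red  |
|  bean it  |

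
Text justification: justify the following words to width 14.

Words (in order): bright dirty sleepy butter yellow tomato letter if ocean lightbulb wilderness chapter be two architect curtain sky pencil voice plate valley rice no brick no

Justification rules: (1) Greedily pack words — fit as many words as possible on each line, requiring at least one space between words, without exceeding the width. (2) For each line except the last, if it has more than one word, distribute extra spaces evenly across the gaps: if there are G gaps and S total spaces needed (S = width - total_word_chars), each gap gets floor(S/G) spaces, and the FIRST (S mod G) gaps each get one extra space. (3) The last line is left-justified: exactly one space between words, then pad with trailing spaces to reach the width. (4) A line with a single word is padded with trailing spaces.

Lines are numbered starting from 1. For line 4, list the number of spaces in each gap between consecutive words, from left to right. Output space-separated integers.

Line 1: ['bright', 'dirty'] (min_width=12, slack=2)
Line 2: ['sleepy', 'butter'] (min_width=13, slack=1)
Line 3: ['yellow', 'tomato'] (min_width=13, slack=1)
Line 4: ['letter', 'if'] (min_width=9, slack=5)
Line 5: ['ocean'] (min_width=5, slack=9)
Line 6: ['lightbulb'] (min_width=9, slack=5)
Line 7: ['wilderness'] (min_width=10, slack=4)
Line 8: ['chapter', 'be', 'two'] (min_width=14, slack=0)
Line 9: ['architect'] (min_width=9, slack=5)
Line 10: ['curtain', 'sky'] (min_width=11, slack=3)
Line 11: ['pencil', 'voice'] (min_width=12, slack=2)
Line 12: ['plate', 'valley'] (min_width=12, slack=2)
Line 13: ['rice', 'no', 'brick'] (min_width=13, slack=1)
Line 14: ['no'] (min_width=2, slack=12)

Answer: 6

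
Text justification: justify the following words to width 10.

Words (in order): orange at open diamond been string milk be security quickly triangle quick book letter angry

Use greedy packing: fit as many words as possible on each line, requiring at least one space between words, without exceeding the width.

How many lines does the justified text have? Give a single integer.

Line 1: ['orange', 'at'] (min_width=9, slack=1)
Line 2: ['open'] (min_width=4, slack=6)
Line 3: ['diamond'] (min_width=7, slack=3)
Line 4: ['been'] (min_width=4, slack=6)
Line 5: ['string'] (min_width=6, slack=4)
Line 6: ['milk', 'be'] (min_width=7, slack=3)
Line 7: ['security'] (min_width=8, slack=2)
Line 8: ['quickly'] (min_width=7, slack=3)
Line 9: ['triangle'] (min_width=8, slack=2)
Line 10: ['quick', 'book'] (min_width=10, slack=0)
Line 11: ['letter'] (min_width=6, slack=4)
Line 12: ['angry'] (min_width=5, slack=5)
Total lines: 12

Answer: 12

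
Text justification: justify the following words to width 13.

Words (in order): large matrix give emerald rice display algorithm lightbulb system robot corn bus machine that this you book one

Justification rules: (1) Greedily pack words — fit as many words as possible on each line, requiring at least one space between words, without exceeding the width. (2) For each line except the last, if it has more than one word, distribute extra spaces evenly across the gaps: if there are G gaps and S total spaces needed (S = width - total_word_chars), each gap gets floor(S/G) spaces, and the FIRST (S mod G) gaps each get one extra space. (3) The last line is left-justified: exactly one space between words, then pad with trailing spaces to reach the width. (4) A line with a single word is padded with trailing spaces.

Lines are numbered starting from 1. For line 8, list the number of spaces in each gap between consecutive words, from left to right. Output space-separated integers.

Answer: 2

Derivation:
Line 1: ['large', 'matrix'] (min_width=12, slack=1)
Line 2: ['give', 'emerald'] (min_width=12, slack=1)
Line 3: ['rice', 'display'] (min_width=12, slack=1)
Line 4: ['algorithm'] (min_width=9, slack=4)
Line 5: ['lightbulb'] (min_width=9, slack=4)
Line 6: ['system', 'robot'] (min_width=12, slack=1)
Line 7: ['corn', 'bus'] (min_width=8, slack=5)
Line 8: ['machine', 'that'] (min_width=12, slack=1)
Line 9: ['this', 'you', 'book'] (min_width=13, slack=0)
Line 10: ['one'] (min_width=3, slack=10)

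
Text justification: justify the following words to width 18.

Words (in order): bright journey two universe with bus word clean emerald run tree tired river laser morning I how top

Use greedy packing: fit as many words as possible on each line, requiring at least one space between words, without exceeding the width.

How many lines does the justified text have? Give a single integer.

Answer: 6

Derivation:
Line 1: ['bright', 'journey', 'two'] (min_width=18, slack=0)
Line 2: ['universe', 'with', 'bus'] (min_width=17, slack=1)
Line 3: ['word', 'clean', 'emerald'] (min_width=18, slack=0)
Line 4: ['run', 'tree', 'tired'] (min_width=14, slack=4)
Line 5: ['river', 'laser'] (min_width=11, slack=7)
Line 6: ['morning', 'I', 'how', 'top'] (min_width=17, slack=1)
Total lines: 6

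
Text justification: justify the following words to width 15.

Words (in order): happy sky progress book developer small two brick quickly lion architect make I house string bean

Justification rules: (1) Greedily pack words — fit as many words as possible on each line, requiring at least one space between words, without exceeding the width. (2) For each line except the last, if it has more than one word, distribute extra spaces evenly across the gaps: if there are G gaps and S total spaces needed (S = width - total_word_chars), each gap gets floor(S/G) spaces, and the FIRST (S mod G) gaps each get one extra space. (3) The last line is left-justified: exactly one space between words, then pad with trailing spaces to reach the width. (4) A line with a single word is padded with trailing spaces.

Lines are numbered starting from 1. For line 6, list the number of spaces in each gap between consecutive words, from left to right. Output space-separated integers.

Answer: 2

Derivation:
Line 1: ['happy', 'sky'] (min_width=9, slack=6)
Line 2: ['progress', 'book'] (min_width=13, slack=2)
Line 3: ['developer', 'small'] (min_width=15, slack=0)
Line 4: ['two', 'brick'] (min_width=9, slack=6)
Line 5: ['quickly', 'lion'] (min_width=12, slack=3)
Line 6: ['architect', 'make'] (min_width=14, slack=1)
Line 7: ['I', 'house', 'string'] (min_width=14, slack=1)
Line 8: ['bean'] (min_width=4, slack=11)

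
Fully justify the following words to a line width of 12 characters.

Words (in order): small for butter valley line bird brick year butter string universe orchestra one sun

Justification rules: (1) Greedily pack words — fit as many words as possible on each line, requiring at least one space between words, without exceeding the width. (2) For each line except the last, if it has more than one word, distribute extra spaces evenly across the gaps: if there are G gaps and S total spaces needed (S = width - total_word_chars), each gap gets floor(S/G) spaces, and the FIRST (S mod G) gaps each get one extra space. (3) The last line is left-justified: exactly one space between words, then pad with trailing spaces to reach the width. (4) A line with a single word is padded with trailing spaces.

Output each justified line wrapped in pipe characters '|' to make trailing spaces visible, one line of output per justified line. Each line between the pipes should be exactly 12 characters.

Answer: |small    for|
|butter      |
|valley  line|
|bird   brick|
|year  butter|
|string      |
|universe    |
|orchestra   |
|one sun     |

Derivation:
Line 1: ['small', 'for'] (min_width=9, slack=3)
Line 2: ['butter'] (min_width=6, slack=6)
Line 3: ['valley', 'line'] (min_width=11, slack=1)
Line 4: ['bird', 'brick'] (min_width=10, slack=2)
Line 5: ['year', 'butter'] (min_width=11, slack=1)
Line 6: ['string'] (min_width=6, slack=6)
Line 7: ['universe'] (min_width=8, slack=4)
Line 8: ['orchestra'] (min_width=9, slack=3)
Line 9: ['one', 'sun'] (min_width=7, slack=5)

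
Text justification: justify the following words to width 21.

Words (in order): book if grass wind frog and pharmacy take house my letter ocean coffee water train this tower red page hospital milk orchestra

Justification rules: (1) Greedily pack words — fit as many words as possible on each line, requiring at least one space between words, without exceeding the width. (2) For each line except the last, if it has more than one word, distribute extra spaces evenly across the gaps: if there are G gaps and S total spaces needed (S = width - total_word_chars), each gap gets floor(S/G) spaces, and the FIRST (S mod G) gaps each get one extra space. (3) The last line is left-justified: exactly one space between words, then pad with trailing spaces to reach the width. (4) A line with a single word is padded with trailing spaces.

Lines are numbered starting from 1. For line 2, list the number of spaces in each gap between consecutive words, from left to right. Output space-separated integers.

Line 1: ['book', 'if', 'grass', 'wind'] (min_width=18, slack=3)
Line 2: ['frog', 'and', 'pharmacy'] (min_width=17, slack=4)
Line 3: ['take', 'house', 'my', 'letter'] (min_width=20, slack=1)
Line 4: ['ocean', 'coffee', 'water'] (min_width=18, slack=3)
Line 5: ['train', 'this', 'tower', 'red'] (min_width=20, slack=1)
Line 6: ['page', 'hospital', 'milk'] (min_width=18, slack=3)
Line 7: ['orchestra'] (min_width=9, slack=12)

Answer: 3 3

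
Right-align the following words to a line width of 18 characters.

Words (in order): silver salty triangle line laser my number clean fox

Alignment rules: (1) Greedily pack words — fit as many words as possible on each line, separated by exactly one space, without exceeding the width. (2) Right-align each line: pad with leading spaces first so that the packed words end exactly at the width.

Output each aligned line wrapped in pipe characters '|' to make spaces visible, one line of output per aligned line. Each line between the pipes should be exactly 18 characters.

Line 1: ['silver', 'salty'] (min_width=12, slack=6)
Line 2: ['triangle', 'line'] (min_width=13, slack=5)
Line 3: ['laser', 'my', 'number'] (min_width=15, slack=3)
Line 4: ['clean', 'fox'] (min_width=9, slack=9)

Answer: |      silver salty|
|     triangle line|
|   laser my number|
|         clean fox|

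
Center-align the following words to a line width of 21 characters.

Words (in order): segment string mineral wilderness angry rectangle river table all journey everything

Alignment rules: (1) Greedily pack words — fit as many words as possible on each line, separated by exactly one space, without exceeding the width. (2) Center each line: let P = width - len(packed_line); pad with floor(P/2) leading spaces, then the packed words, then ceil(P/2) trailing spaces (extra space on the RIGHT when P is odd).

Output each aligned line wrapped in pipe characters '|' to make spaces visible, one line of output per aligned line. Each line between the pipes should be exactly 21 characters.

Line 1: ['segment', 'string'] (min_width=14, slack=7)
Line 2: ['mineral', 'wilderness'] (min_width=18, slack=3)
Line 3: ['angry', 'rectangle', 'river'] (min_width=21, slack=0)
Line 4: ['table', 'all', 'journey'] (min_width=17, slack=4)
Line 5: ['everything'] (min_width=10, slack=11)

Answer: |   segment string    |
| mineral wilderness  |
|angry rectangle river|
|  table all journey  |
|     everything      |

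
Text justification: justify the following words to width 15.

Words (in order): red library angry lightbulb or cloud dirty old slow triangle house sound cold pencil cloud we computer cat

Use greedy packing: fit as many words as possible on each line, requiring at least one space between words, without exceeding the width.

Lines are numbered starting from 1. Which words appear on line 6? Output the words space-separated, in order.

Answer: sound cold

Derivation:
Line 1: ['red', 'library'] (min_width=11, slack=4)
Line 2: ['angry', 'lightbulb'] (min_width=15, slack=0)
Line 3: ['or', 'cloud', 'dirty'] (min_width=14, slack=1)
Line 4: ['old', 'slow'] (min_width=8, slack=7)
Line 5: ['triangle', 'house'] (min_width=14, slack=1)
Line 6: ['sound', 'cold'] (min_width=10, slack=5)
Line 7: ['pencil', 'cloud', 'we'] (min_width=15, slack=0)
Line 8: ['computer', 'cat'] (min_width=12, slack=3)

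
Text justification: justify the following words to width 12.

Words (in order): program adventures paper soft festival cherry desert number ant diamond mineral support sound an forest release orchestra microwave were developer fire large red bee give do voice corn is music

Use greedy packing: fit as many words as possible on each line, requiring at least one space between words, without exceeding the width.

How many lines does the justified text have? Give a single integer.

Answer: 22

Derivation:
Line 1: ['program'] (min_width=7, slack=5)
Line 2: ['adventures'] (min_width=10, slack=2)
Line 3: ['paper', 'soft'] (min_width=10, slack=2)
Line 4: ['festival'] (min_width=8, slack=4)
Line 5: ['cherry'] (min_width=6, slack=6)
Line 6: ['desert'] (min_width=6, slack=6)
Line 7: ['number', 'ant'] (min_width=10, slack=2)
Line 8: ['diamond'] (min_width=7, slack=5)
Line 9: ['mineral'] (min_width=7, slack=5)
Line 10: ['support'] (min_width=7, slack=5)
Line 11: ['sound', 'an'] (min_width=8, slack=4)
Line 12: ['forest'] (min_width=6, slack=6)
Line 13: ['release'] (min_width=7, slack=5)
Line 14: ['orchestra'] (min_width=9, slack=3)
Line 15: ['microwave'] (min_width=9, slack=3)
Line 16: ['were'] (min_width=4, slack=8)
Line 17: ['developer'] (min_width=9, slack=3)
Line 18: ['fire', 'large'] (min_width=10, slack=2)
Line 19: ['red', 'bee', 'give'] (min_width=12, slack=0)
Line 20: ['do', 'voice'] (min_width=8, slack=4)
Line 21: ['corn', 'is'] (min_width=7, slack=5)
Line 22: ['music'] (min_width=5, slack=7)
Total lines: 22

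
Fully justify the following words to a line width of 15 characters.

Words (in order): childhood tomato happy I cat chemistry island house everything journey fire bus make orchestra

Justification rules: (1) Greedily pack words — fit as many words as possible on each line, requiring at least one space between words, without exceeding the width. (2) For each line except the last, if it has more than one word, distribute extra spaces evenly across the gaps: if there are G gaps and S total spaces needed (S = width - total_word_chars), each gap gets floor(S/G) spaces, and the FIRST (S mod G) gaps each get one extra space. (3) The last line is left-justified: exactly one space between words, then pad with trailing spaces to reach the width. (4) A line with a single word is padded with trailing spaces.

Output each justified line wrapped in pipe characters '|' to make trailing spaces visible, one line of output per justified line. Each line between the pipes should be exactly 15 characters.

Line 1: ['childhood'] (min_width=9, slack=6)
Line 2: ['tomato', 'happy', 'I'] (min_width=14, slack=1)
Line 3: ['cat', 'chemistry'] (min_width=13, slack=2)
Line 4: ['island', 'house'] (min_width=12, slack=3)
Line 5: ['everything'] (min_width=10, slack=5)
Line 6: ['journey', 'fire'] (min_width=12, slack=3)
Line 7: ['bus', 'make'] (min_width=8, slack=7)
Line 8: ['orchestra'] (min_width=9, slack=6)

Answer: |childhood      |
|tomato  happy I|
|cat   chemistry|
|island    house|
|everything     |
|journey    fire|
|bus        make|
|orchestra      |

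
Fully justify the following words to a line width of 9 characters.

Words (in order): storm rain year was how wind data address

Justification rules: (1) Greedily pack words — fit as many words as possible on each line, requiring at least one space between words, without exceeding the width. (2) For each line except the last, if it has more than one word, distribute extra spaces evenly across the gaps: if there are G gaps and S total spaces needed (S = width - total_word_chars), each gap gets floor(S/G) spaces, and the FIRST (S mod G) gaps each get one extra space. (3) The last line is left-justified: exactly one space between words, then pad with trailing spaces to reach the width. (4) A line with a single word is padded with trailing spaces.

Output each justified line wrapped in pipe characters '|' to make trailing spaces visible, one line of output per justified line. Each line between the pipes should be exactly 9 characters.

Line 1: ['storm'] (min_width=5, slack=4)
Line 2: ['rain', 'year'] (min_width=9, slack=0)
Line 3: ['was', 'how'] (min_width=7, slack=2)
Line 4: ['wind', 'data'] (min_width=9, slack=0)
Line 5: ['address'] (min_width=7, slack=2)

Answer: |storm    |
|rain year|
|was   how|
|wind data|
|address  |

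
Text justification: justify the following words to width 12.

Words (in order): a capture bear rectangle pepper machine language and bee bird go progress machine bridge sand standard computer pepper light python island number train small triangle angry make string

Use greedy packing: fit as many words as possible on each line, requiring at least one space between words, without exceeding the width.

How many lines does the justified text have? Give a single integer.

Line 1: ['a', 'capture'] (min_width=9, slack=3)
Line 2: ['bear'] (min_width=4, slack=8)
Line 3: ['rectangle'] (min_width=9, slack=3)
Line 4: ['pepper'] (min_width=6, slack=6)
Line 5: ['machine'] (min_width=7, slack=5)
Line 6: ['language', 'and'] (min_width=12, slack=0)
Line 7: ['bee', 'bird', 'go'] (min_width=11, slack=1)
Line 8: ['progress'] (min_width=8, slack=4)
Line 9: ['machine'] (min_width=7, slack=5)
Line 10: ['bridge', 'sand'] (min_width=11, slack=1)
Line 11: ['standard'] (min_width=8, slack=4)
Line 12: ['computer'] (min_width=8, slack=4)
Line 13: ['pepper', 'light'] (min_width=12, slack=0)
Line 14: ['python'] (min_width=6, slack=6)
Line 15: ['island'] (min_width=6, slack=6)
Line 16: ['number', 'train'] (min_width=12, slack=0)
Line 17: ['small'] (min_width=5, slack=7)
Line 18: ['triangle'] (min_width=8, slack=4)
Line 19: ['angry', 'make'] (min_width=10, slack=2)
Line 20: ['string'] (min_width=6, slack=6)
Total lines: 20

Answer: 20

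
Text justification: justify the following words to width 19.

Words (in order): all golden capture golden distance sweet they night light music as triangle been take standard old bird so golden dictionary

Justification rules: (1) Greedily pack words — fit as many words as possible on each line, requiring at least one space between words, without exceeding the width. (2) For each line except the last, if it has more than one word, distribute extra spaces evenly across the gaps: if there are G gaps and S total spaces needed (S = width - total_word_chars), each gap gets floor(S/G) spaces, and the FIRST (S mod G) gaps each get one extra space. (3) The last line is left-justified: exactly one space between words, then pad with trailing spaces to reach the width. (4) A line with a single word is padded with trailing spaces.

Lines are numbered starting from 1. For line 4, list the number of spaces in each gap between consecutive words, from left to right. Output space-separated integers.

Answer: 4 3

Derivation:
Line 1: ['all', 'golden', 'capture'] (min_width=18, slack=1)
Line 2: ['golden', 'distance'] (min_width=15, slack=4)
Line 3: ['sweet', 'they', 'night'] (min_width=16, slack=3)
Line 4: ['light', 'music', 'as'] (min_width=14, slack=5)
Line 5: ['triangle', 'been', 'take'] (min_width=18, slack=1)
Line 6: ['standard', 'old', 'bird'] (min_width=17, slack=2)
Line 7: ['so', 'golden'] (min_width=9, slack=10)
Line 8: ['dictionary'] (min_width=10, slack=9)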